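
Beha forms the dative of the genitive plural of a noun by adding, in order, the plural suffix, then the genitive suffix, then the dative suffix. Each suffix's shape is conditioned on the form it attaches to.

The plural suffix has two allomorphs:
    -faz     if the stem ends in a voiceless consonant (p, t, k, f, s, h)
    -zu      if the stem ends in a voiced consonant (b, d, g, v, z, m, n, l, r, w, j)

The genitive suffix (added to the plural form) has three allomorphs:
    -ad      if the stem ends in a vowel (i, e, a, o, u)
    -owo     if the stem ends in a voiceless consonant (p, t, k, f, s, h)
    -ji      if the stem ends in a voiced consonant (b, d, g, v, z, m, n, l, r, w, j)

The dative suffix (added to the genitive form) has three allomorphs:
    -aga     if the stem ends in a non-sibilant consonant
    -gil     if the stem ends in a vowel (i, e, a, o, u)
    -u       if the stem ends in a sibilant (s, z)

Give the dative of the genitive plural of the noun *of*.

offazjigil

Since the final consonant of *of* is /f/ (voiceless), it takes -faz, giving *offaz*.
The plural form *offaz* — final sound /z/ (a voiced consonant) → -ji → *offazji*.
The final sound of the genitive form *offazji* is /i/, which is a vowel, so the dative suffix is -gil, giving *offazjigil*.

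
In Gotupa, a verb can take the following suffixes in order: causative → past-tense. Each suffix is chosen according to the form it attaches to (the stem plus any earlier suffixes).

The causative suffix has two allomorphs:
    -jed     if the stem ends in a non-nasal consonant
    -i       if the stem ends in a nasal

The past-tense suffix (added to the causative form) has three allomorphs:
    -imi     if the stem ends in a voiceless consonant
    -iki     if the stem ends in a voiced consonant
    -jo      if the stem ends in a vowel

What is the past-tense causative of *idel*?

ideljediki

Since the final consonant of *idel* is /l/ (non-nasal), it takes -jed, giving *ideljed*.
The causative form *ideljed* — final sound /d/ (a voiced consonant) → -iki → *ideljediki*.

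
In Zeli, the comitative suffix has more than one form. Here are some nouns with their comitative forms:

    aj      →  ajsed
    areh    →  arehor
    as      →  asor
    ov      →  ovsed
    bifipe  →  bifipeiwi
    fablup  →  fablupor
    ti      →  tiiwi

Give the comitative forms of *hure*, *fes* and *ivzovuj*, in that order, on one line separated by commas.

hureiwi, fesor, ivzovujsed

Looking at the final sound of each stem: -or when the stem ends in a voiceless consonant (*areh*, *as*, *fablup*); -sed when the stem ends in a voiced consonant (*aj*, *ov*); -iwi when the stem ends in a vowel (*bifipe*, *ti*).
*hure*: final sound = /e/, a vowel → -iwi → *hureiwi*.
*fes*: final sound = /s/, a voiceless consonant → -or → *fesor*.
*ivzovuj* — final sound /j/ (a voiced consonant) → -sed → *ivzovujsed*.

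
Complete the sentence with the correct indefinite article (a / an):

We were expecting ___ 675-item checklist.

The indefinite article is chosen by the initial *sound* of the following word, not its spelling.
The number *675* is spoken "six hundred …", beginning with /sɪks/ — a consonant sound.
So the article is *a*: We were expecting a 675-item checklist.

a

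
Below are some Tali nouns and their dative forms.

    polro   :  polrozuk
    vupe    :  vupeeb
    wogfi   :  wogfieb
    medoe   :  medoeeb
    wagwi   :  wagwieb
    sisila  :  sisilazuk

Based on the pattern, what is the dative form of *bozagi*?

The alternation tracks the last vowel of the stem — -eb when the last vowel of the stem is a front vowel (*vupe*, *wogfi*, *medoe*, *wagwi*); -zuk when the last vowel of the stem is a back vowel (*polro*, *sisila*).
Since the last vowel of *bozagi* is /i/ (a front vowel), it takes -eb, giving *bozagieb*.

bozagieb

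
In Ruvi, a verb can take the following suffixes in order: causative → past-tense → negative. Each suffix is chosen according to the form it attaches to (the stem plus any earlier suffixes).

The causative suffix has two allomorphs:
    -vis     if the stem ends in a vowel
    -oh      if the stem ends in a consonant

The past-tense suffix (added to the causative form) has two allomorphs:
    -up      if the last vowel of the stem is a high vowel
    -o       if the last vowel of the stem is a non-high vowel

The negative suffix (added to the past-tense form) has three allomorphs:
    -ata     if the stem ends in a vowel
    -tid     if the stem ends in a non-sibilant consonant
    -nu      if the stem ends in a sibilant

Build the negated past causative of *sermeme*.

The final sound of *sermeme* is /e/, which is a vowel, so the causative suffix is -vis, giving *sermemevis*.
Since the last vowel of the causative form *sermemevis* is /i/ (a high vowel), it takes -up, giving *sermemevisup*.
The final sound of the past-tense form *sermemevisup* is /p/, which is a non-sibilant consonant, so the negative suffix is -tid, giving *sermemevisuptid*.

sermemevisuptid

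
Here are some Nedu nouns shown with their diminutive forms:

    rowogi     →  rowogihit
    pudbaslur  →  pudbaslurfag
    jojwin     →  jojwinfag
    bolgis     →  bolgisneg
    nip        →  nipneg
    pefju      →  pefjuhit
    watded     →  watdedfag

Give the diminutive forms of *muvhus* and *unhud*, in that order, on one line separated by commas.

The suffix is conditioned by the final sound: -neg when the stem ends in a voiceless consonant (*bolgis*, *nip*); -fag when the stem ends in a voiced consonant (*pudbaslur*, *jojwin*, *watded*); -hit when the stem ends in a vowel (*rowogi*, *pefju*).
*muvhus* — final sound /s/ (a voiceless consonant) → -neg → *muvhusneg*.
*unhud* — final sound /d/ (a voiced consonant) → -fag → *unhudfag*.

muvhusneg, unhudfag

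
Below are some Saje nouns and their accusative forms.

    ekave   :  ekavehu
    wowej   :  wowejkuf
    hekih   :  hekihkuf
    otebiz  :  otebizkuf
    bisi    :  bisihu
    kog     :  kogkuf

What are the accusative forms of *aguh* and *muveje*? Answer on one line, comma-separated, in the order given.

Looking at the final sound of each stem: -kuf when the stem ends in a consonant (*wowej*, *hekih*, *otebiz*, *kog*); -hu when the stem ends in a vowel (*ekave*, *bisi*).
Since the final sound of *aguh* is /h/ (a consonant), it takes -kuf, giving *aguhkuf*.
*muveje*: final sound = /e/, a vowel → -hu → *muvejehu*.

aguhkuf, muvejehu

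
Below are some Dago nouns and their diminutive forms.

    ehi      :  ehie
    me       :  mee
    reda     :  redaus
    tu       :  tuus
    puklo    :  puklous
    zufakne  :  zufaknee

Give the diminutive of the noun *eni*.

The pattern is front/back vowel harmony: -e when the last vowel of the stem is a front vowel (*ehi*, *me*, *zufakne*); -us when the last vowel of the stem is a back vowel (*reda*, *tu*, *puklo*).
Since the last vowel of *eni* is /i/ (a front vowel), it takes -e, giving *enie*.

enie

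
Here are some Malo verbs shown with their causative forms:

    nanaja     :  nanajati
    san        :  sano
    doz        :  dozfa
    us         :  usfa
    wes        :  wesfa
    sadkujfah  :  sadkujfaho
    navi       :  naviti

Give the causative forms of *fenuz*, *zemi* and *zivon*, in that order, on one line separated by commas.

Looking at the final sound of each stem: -fa when the stem ends in a sibilant (*doz*, *us*, *wes*); -o when the stem ends in a non-sibilant consonant (*san*, *sadkujfah*); -ti when the stem ends in a vowel (*nanaja*, *navi*).
Since the final sound of *fenuz* is /z/ (a sibilant), it takes -fa, giving *fenuzfa*.
*zemi*: final sound = /i/, a vowel → -ti → *zemiti*.
*zivon* — final sound /n/ (a non-sibilant consonant) → -o → *zivono*.

fenuzfa, zemiti, zivono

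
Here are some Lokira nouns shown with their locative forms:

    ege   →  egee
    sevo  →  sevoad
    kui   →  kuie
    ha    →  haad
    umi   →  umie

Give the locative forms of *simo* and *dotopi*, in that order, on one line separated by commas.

simoad, dotopie

Looking at the last vowel of each stem: -e when the last vowel of the stem is a front vowel (*ege*, *kui*, *umi*); -ad when the last vowel of the stem is a back vowel (*sevo*, *ha*).
*simo* — last vowel /o/ (a back vowel) → -ad → *simoad*.
*dotopi*: last vowel = /i/, a front vowel → -e → *dotopie*.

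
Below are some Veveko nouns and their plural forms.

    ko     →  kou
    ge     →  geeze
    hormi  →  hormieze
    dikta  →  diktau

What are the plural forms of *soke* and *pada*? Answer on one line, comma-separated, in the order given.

The pattern is front/back vowel harmony: -eze when the last vowel of the stem is a front vowel (*ge*, *hormi*); -u when the last vowel of the stem is a back vowel (*ko*, *dikta*).
*soke*: last vowel = /e/, a front vowel → -eze → *sokeeze*.
*pada*: last vowel = /a/, a back vowel → -u → *padau*.

sokeeze, padau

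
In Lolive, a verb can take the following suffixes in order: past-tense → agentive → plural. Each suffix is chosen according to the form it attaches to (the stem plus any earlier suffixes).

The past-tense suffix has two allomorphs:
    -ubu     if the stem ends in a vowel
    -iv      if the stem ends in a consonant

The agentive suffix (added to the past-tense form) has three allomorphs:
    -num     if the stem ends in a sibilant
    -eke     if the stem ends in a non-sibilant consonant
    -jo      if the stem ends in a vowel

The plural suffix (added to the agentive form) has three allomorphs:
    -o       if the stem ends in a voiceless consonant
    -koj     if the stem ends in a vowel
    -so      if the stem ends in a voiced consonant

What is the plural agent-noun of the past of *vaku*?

vakuubujokoj

*vaku*: final sound = /u/, a vowel → -ubu → *vakuubu*.
The past-tense form *vakuubu*: final sound = /u/, a vowel → -jo → *vakuubujo*.
The agentive form *vakuubujo*: final sound = /o/, a vowel → -koj → *vakuubujokoj*.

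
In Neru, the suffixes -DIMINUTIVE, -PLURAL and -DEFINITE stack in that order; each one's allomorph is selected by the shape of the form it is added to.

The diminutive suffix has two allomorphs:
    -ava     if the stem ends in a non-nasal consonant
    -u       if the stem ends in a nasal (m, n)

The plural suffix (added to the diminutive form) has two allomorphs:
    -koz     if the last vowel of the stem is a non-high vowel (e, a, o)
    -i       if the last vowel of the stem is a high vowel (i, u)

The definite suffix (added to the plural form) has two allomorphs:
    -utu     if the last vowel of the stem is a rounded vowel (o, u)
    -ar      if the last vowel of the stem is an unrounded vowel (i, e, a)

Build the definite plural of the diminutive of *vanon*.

vanonuiar

*vanon* — final consonant /n/ (a nasal) → -u → *vanonu*.
The diminutive form *vanonu* — last vowel /u/ (a high vowel) → -i → *vanonui*.
The plural form *vanonui*: last vowel = /i/, an unrounded vowel → -ar → *vanonuiar*.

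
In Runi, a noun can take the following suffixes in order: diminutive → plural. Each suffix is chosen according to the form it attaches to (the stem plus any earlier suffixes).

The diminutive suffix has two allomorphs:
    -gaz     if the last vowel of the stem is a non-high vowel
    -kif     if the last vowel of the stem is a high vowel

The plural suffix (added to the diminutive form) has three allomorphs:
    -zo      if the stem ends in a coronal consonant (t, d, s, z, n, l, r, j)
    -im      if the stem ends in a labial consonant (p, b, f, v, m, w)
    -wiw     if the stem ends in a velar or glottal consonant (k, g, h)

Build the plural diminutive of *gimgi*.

gimgikifim

*gimgi* — last vowel /i/ (a high vowel) → -kif → *gimgikif*.
The final consonant of the diminutive form *gimgikif* is /f/, which is labial, so the plural suffix is -im, giving *gimgikifim*.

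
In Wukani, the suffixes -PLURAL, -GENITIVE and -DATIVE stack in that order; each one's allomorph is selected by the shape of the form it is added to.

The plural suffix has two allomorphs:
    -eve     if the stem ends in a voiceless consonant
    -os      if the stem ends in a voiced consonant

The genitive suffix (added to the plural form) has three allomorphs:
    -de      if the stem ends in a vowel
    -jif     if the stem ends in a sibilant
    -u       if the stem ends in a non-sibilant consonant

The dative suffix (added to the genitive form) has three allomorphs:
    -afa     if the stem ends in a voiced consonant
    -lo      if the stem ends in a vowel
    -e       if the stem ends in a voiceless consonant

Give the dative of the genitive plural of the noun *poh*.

*poh* — final consonant /h/ (voiceless) → -eve → *poheve*.
The plural form *poheve*: final sound = /e/, a vowel → -de → *pohevede*.
The final sound of the genitive form *pohevede* is /e/, which is a vowel, so the dative suffix is -lo, giving *pohevedelo*.

pohevedelo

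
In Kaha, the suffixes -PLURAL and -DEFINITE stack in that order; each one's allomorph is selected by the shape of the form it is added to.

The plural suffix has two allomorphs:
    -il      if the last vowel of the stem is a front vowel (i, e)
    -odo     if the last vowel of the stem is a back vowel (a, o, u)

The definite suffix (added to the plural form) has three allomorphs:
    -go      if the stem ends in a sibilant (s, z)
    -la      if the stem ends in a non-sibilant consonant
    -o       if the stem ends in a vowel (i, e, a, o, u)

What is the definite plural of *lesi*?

lesiilla

*lesi*: last vowel = /i/, a front vowel → -il → *lesiil*.
Since the final sound of the plural form *lesiil* is /l/ (a non-sibilant consonant), it takes -la, giving *lesiilla*.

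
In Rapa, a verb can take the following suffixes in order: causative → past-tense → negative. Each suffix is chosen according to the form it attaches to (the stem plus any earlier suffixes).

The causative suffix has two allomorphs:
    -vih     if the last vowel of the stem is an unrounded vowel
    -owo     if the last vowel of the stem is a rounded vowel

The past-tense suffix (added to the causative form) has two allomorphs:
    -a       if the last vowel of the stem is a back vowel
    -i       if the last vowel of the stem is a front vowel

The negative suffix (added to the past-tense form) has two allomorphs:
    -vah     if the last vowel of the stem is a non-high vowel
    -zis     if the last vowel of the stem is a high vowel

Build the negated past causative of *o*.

oowoavah

Since the last vowel of *o* is /o/ (a rounded vowel), it takes -owo, giving *oowo*.
The last vowel of the causative form *oowo* is /o/, which is a back vowel, so the past-tense suffix is -a, giving *oowoa*.
The past-tense form *oowoa*: last vowel = /a/, a non-high vowel → -vah → *oowoavah*.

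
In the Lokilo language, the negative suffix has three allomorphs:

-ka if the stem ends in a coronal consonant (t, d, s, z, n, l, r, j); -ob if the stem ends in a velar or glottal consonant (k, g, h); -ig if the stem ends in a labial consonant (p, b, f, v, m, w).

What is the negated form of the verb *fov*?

fovig

The final consonant of *fov* is /v/, which is labial, so the suffix is -ig, giving *fovig*.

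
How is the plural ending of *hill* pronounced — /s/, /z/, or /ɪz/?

/z/

The stem *hill* ends in a voiced non-sibilant sound.
The plural suffix surfaces as /ɪz/ after sibilants, /s/ after other voiceless consonants, and /z/ after other voiced sounds.
So the plural -s on *hill* is pronounced /z/.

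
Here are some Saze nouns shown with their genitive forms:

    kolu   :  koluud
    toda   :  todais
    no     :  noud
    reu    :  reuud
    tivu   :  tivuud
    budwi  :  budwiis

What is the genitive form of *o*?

Looking at the last vowel of each stem: -ud when the last vowel of the stem is a rounded vowel (*kolu*, *no*, *reu*, *tivu*); -is when the last vowel of the stem is an unrounded vowel (*toda*, *budwi*).
*o* — last vowel /o/ (a rounded vowel) → -ud → *oud*.

oud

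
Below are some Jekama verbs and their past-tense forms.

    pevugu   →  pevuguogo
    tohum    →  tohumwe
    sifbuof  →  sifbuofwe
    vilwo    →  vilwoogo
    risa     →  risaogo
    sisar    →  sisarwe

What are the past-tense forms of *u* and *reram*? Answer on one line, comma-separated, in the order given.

The suffix is conditioned by the final sound: -we when the stem ends in a consonant (*tohum*, *sifbuof*, *sisar*); -ogo when the stem ends in a vowel (*pevugu*, *vilwo*, *risa*).
*u* — final sound /u/ (a vowel) → -ogo → *uogo*.
*reram*: final sound = /m/, a consonant → -we → *reramwe*.

uogo, reramwe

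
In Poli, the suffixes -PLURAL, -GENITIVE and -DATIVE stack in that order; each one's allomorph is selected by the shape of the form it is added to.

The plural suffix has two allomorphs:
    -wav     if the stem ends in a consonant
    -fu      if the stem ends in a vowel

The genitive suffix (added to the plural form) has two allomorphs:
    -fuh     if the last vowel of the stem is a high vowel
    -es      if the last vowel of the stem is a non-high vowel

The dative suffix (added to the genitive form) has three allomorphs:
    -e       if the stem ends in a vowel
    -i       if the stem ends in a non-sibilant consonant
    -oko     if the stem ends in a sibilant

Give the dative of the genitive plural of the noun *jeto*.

The final sound of *jeto* is /o/, which is a vowel, so the plural suffix is -fu, giving *jetofu*.
Since the last vowel of the plural form *jetofu* is /u/ (a high vowel), it takes -fuh, giving *jetofufuh*.
The genitive form *jetofufuh*: final sound = /h/, a non-sibilant consonant → -i → *jetofufuhi*.

jetofufuhi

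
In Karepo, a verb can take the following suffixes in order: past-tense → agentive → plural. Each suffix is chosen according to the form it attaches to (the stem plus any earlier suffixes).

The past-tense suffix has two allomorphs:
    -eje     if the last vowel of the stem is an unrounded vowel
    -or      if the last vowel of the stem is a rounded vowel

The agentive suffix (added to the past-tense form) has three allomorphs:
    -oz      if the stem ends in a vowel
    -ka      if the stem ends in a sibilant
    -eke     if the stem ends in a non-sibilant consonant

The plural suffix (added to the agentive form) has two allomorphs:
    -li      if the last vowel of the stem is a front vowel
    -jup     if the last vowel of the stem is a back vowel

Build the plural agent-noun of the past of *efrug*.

efrugorekeli

The last vowel of *efrug* is /u/, which is a rounded vowel, so the past-tense suffix is -or, giving *efrugor*.
The past-tense form *efrugor*: final sound = /r/, a non-sibilant consonant → -eke → *efrugoreke*.
The agentive form *efrugoreke* — last vowel /e/ (a front vowel) → -li → *efrugorekeli*.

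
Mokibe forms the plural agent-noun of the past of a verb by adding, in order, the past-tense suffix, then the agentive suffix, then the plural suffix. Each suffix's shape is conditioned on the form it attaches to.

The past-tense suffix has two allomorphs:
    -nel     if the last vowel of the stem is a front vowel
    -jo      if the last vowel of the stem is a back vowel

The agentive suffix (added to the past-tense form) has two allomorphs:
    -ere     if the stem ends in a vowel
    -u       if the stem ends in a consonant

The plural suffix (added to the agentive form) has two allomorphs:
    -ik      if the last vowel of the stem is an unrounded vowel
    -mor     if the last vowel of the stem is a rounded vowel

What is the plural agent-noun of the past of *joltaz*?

Since the last vowel of *joltaz* is /a/ (a back vowel), it takes -jo, giving *joltazjo*.
The past-tense form *joltazjo*: final sound = /o/, a vowel → -ere → *joltazjoere*.
The last vowel of the agentive form *joltazjoere* is /e/, which is an unrounded vowel, so the plural suffix is -ik, giving *joltazjoereik*.

joltazjoereik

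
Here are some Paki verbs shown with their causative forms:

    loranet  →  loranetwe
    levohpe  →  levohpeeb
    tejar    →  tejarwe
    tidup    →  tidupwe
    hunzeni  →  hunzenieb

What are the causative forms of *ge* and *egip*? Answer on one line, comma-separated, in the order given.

The alternation tracks the final sound of the stem — -we when the stem ends in a consonant (*loranet*, *tejar*, *tidup*); -eb when the stem ends in a vowel (*levohpe*, *hunzeni*).
Since the final sound of *ge* is /e/ (a vowel), it takes -eb, giving *geeb*.
Since the final sound of *egip* is /p/ (a consonant), it takes -we, giving *egipwe*.

geeb, egipwe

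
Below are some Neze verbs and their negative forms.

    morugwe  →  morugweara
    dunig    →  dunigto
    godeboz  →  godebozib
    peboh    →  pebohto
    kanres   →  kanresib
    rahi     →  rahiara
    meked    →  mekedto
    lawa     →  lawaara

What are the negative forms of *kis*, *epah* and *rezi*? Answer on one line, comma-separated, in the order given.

kisib, epahto, reziara

The pattern is sibilance of the final sound: -ib when the stem ends in a sibilant (*godeboz*, *kanres*); -to when the stem ends in a non-sibilant consonant (*dunig*, *peboh*, *meked*); -ara when the stem ends in a vowel (*morugwe*, *rahi*, *lawa*).
*kis*: final sound = /s/, a sibilant → -ib → *kisib*.
*epah*: final sound = /h/, a non-sibilant consonant → -to → *epahto*.
Since the final sound of *rezi* is /i/ (a vowel), it takes -ara, giving *reziara*.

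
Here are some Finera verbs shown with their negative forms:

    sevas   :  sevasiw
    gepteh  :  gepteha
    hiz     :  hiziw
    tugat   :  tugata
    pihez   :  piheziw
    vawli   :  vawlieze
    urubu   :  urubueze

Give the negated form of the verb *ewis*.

ewisiw

The alternation tracks the final sound of the stem — -iw when the stem ends in a sibilant (*sevas*, *hiz*, *pihez*); -a when the stem ends in a non-sibilant consonant (*gepteh*, *tugat*); -eze when the stem ends in a vowel (*vawli*, *urubu*).
The final sound of *ewis* is /s/, which is a sibilant, so the suffix is -iw, giving *ewisiw*.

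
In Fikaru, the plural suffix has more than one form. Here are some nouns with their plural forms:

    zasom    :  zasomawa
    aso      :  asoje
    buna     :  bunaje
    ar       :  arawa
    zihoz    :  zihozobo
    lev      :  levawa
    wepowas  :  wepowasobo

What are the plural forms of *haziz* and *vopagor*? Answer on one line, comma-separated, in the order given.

The pattern is sibilance of the final sound: -obo when the stem ends in a sibilant (*zihoz*, *wepowas*); -awa when the stem ends in a non-sibilant consonant (*zasom*, *ar*, *lev*); -je when the stem ends in a vowel (*aso*, *buna*).
*haziz*: final sound = /z/, a sibilant → -obo → *hazizobo*.
*vopagor*: final sound = /r/, a non-sibilant consonant → -awa → *vopagorawa*.

hazizobo, vopagorawa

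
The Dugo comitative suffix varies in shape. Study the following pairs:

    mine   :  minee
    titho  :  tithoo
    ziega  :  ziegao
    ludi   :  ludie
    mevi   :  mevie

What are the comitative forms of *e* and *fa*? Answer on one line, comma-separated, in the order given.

Looking at the last vowel of each stem: -e when the last vowel of the stem is a front vowel (*mine*, *ludi*, *mevi*); -o when the last vowel of the stem is a back vowel (*titho*, *ziega*).
*e*: last vowel = /e/, a front vowel → -e → *ee*.
Since the last vowel of *fa* is /a/ (a back vowel), it takes -o, giving *fao*.

ee, fao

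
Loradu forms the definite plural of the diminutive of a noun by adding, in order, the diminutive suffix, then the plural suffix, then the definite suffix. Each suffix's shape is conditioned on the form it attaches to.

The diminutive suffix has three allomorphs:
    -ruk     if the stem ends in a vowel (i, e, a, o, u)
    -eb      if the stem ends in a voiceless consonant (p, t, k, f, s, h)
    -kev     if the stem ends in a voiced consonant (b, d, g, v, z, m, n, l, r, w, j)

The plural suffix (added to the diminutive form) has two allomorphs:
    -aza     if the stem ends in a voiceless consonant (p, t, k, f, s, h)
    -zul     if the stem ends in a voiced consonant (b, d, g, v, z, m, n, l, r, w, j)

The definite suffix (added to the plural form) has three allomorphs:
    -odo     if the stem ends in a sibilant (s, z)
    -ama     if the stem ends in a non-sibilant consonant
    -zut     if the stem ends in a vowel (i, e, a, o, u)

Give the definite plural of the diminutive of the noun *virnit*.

*virnit* — final sound /t/ (a voiceless consonant) → -eb → *virniteb*.
The final consonant of the diminutive form *virniteb* is /b/, which is voiced, so the plural suffix is -zul, giving *virnitebzul*.
The final sound of the plural form *virnitebzul* is /l/, which is a non-sibilant consonant, so the definite suffix is -ama, giving *virnitebzulama*.

virnitebzulama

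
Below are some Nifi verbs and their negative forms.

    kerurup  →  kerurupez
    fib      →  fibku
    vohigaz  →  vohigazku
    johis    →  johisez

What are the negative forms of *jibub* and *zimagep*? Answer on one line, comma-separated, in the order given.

The alternation tracks the final consonant of the stem — -ez when the stem ends in a voiceless consonant (*kerurup*, *johis*); -ku when the stem ends in a voiced consonant (*fib*, *vohigaz*).
Since the final consonant of *jibub* is /b/ (voiced), it takes -ku, giving *jibubku*.
*zimagep*: final consonant = /p/, voiceless → -ez → *zimagepez*.

jibubku, zimagepez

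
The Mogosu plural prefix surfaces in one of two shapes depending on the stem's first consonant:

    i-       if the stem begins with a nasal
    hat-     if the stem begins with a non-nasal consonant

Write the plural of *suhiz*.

*suhiz*: first consonant = /s/, non-nasal → hat- → *hatsuhiz*.

hatsuhiz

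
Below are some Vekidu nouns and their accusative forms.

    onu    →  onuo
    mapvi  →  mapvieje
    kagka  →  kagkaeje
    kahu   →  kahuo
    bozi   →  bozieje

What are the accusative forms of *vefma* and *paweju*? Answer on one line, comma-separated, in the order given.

vefmaeje, pawejuo

The pattern is rounding harmony: -o when the last vowel of the stem is a rounded vowel (*onu*, *kahu*); -eje when the last vowel of the stem is an unrounded vowel (*mapvi*, *kagka*, *bozi*).
Since the last vowel of *vefma* is /a/ (an unrounded vowel), it takes -eje, giving *vefmaeje*.
Since the last vowel of *paweju* is /u/ (a rounded vowel), it takes -o, giving *pawejuo*.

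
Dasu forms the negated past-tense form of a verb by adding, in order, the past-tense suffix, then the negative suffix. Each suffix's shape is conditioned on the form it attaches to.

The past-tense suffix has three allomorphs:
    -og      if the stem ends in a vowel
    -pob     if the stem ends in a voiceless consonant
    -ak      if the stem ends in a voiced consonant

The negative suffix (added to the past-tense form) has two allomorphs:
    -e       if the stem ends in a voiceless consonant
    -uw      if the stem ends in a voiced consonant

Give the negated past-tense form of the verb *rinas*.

*rinas*: final sound = /s/, a voiceless consonant → -pob → *rinaspob*.
The past-tense form *rinaspob*: final consonant = /b/, voiced → -uw → *rinaspobuw*.

rinaspobuw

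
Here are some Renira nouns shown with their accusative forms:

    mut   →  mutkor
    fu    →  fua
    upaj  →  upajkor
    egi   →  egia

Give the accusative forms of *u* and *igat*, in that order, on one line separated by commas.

ua, igatkor

The suffix is conditioned by the final sound: -kor when the stem ends in a consonant (*mut*, *upaj*); -a when the stem ends in a vowel (*fu*, *egi*).
*u* — final sound /u/ (a vowel) → -a → *ua*.
Since the final sound of *igat* is /t/ (a consonant), it takes -kor, giving *igatkor*.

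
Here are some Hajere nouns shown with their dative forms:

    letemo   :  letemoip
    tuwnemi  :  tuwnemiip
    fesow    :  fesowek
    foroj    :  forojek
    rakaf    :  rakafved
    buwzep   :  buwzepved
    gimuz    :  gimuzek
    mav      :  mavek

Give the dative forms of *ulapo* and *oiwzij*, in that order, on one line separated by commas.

ulapoip, oiwzijek

The pattern is voicing of the final sound: -ved when the stem ends in a voiceless consonant (*rakaf*, *buwzep*); -ek when the stem ends in a voiced consonant (*fesow*, *foroj*, *gimuz*, *mav*); -ip when the stem ends in a vowel (*letemo*, *tuwnemi*).
*ulapo* — final sound /o/ (a vowel) → -ip → *ulapoip*.
*oiwzij* — final sound /j/ (a voiced consonant) → -ek → *oiwzijek*.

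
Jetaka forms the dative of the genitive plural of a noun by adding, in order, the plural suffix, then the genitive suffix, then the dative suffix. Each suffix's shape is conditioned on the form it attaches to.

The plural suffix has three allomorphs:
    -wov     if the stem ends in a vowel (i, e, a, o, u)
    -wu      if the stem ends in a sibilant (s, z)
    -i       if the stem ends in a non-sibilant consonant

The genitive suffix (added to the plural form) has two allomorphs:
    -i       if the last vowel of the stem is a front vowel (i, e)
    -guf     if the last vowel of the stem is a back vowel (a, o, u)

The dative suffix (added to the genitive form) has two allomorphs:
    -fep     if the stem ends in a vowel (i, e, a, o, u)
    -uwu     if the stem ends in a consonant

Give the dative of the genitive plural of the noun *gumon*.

*gumon* — final sound /n/ (a non-sibilant consonant) → -i → *gumoni*.
The plural form *gumoni*: last vowel = /i/, a front vowel → -i → *gumonii*.
The genitive form *gumonii*: final sound = /i/, a vowel → -fep → *gumoniifep*.

gumoniifep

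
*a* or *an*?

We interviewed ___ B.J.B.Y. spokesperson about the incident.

a

The indefinite article is chosen by the initial *sound* of the following word, not its spelling.
The initialism *B.J.B.Y.* is read letter by letter; the first letter, B, is pronounced /biː/, which begins with a consonant sound.
So the article is *a*: We interviewed a B.J.B.Y. spokesperson about the incident.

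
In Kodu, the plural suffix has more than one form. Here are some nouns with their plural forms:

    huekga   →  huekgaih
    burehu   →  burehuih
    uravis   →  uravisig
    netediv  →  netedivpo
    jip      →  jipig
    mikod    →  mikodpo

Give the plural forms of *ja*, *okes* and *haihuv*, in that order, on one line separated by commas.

The suffix is conditioned by the final sound: -ig when the stem ends in a voiceless consonant (*uravis*, *jip*); -po when the stem ends in a voiced consonant (*netediv*, *mikod*); -ih when the stem ends in a vowel (*huekga*, *burehu*).
Since the final sound of *ja* is /a/ (a vowel), it takes -ih, giving *jaih*.
*okes* — final sound /s/ (a voiceless consonant) → -ig → *okesig*.
*haihuv*: final sound = /v/, a voiced consonant → -po → *haihuvpo*.

jaih, okesig, haihuvpo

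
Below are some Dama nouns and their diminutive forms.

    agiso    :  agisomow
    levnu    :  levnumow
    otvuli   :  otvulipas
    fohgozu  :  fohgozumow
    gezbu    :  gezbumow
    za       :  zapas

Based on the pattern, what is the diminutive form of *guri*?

Looking at the last vowel of each stem: -mow when the last vowel of the stem is a rounded vowel (*agiso*, *levnu*, *fohgozu*, *gezbu*); -pas when the last vowel of the stem is an unrounded vowel (*otvuli*, *za*).
*guri* — last vowel /i/ (an unrounded vowel) → -pas → *guripas*.

guripas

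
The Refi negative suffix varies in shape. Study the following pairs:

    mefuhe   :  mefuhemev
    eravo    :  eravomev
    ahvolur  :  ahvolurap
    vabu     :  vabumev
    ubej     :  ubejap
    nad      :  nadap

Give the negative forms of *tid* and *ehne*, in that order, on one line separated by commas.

tidap, ehnemev

The suffix is conditioned by the final sound: -ap when the stem ends in a consonant (*ahvolur*, *ubej*, *nad*); -mev when the stem ends in a vowel (*mefuhe*, *eravo*, *vabu*).
Since the final sound of *tid* is /d/ (a consonant), it takes -ap, giving *tidap*.
*ehne* — final sound /e/ (a vowel) → -mev → *ehnemev*.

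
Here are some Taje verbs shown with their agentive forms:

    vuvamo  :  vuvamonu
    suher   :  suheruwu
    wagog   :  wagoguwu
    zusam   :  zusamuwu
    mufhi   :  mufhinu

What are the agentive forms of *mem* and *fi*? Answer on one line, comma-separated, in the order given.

memuwu, finu

The pattern is consonant vs. vowel: -uwu when the stem ends in a consonant (*suher*, *wagog*, *zusam*); -nu when the stem ends in a vowel (*vuvamo*, *mufhi*).
The final sound of *mem* is /m/, which is a consonant, so the suffix is -uwu, giving *memuwu*.
The final sound of *fi* is /i/, which is a vowel, so the suffix is -nu, giving *finu*.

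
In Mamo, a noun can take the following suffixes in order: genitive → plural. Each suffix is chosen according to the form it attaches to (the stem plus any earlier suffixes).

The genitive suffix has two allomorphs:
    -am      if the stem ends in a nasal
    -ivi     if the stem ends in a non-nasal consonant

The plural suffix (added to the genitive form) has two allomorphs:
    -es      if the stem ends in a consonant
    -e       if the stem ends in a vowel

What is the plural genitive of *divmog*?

*divmog*: final consonant = /g/, non-nasal → -ivi → *divmogivi*.
The genitive form *divmogivi* — final sound /i/ (a vowel) → -e → *divmogivie*.

divmogivie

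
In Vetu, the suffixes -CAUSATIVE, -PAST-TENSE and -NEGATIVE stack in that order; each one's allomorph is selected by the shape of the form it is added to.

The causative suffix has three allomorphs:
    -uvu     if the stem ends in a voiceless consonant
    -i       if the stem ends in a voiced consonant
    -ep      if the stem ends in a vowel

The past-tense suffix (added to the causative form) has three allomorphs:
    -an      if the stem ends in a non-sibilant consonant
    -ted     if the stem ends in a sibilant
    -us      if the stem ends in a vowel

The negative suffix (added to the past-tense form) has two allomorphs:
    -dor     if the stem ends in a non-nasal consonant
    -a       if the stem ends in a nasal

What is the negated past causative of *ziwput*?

ziwputuvuusdor

*ziwput* — final sound /t/ (a voiceless consonant) → -uvu → *ziwputuvu*.
The causative form *ziwputuvu* — final sound /u/ (a vowel) → -us → *ziwputuvuus*.
The past-tense form *ziwputuvuus* — final consonant /s/ (non-nasal) → -dor → *ziwputuvuusdor*.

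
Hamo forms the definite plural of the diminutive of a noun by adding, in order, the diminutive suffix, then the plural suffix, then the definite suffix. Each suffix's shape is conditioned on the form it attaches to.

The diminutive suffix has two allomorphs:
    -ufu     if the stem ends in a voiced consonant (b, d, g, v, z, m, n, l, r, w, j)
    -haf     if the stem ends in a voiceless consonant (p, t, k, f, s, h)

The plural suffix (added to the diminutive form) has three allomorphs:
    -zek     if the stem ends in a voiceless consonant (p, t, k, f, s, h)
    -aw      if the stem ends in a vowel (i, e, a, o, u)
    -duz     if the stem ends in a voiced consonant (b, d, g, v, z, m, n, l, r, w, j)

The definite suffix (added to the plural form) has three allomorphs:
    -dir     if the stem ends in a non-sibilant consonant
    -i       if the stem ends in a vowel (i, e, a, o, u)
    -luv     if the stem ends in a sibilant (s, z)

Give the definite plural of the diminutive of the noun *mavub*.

The final consonant of *mavub* is /b/, which is voiced, so the diminutive suffix is -ufu, giving *mavubufu*.
The diminutive form *mavubufu*: final sound = /u/, a vowel → -aw → *mavubufuaw*.
The plural form *mavubufuaw* — final sound /w/ (a non-sibilant consonant) → -dir → *mavubufuawdir*.

mavubufuawdir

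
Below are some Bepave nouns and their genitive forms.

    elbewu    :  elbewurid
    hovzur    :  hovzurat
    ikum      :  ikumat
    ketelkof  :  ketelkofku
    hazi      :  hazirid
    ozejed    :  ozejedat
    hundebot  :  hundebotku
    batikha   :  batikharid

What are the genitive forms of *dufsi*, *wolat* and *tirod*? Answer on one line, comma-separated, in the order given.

The alternation tracks the final sound of the stem — -ku when the stem ends in a voiceless consonant (*ketelkof*, *hundebot*); -at when the stem ends in a voiced consonant (*hovzur*, *ikum*, *ozejed*); -rid when the stem ends in a vowel (*elbewu*, *hazi*, *batikha*).
Since the final sound of *dufsi* is /i/ (a vowel), it takes -rid, giving *dufsirid*.
The final sound of *wolat* is /t/, which is a voiceless consonant, so the suffix is -ku, giving *wolatku*.
*tirod* — final sound /d/ (a voiced consonant) → -at → *tirodat*.

dufsirid, wolatku, tirodat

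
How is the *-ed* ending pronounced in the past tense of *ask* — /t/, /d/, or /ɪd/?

The stem *ask* ends in a voiceless consonant other than /t/.
The -ed suffix is realized as /ɪd/ after /t, d/; as /t/ after other voiceless consonants; and as /d/ after other voiced sounds.
So -ed on *ask* is pronounced /t/.

/t/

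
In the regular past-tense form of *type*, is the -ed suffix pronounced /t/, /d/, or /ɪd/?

/t/

The stem *type* ends in a voiceless consonant other than /t/.
The -ed suffix is realized as /ɪd/ after /t, d/; as /t/ after other voiceless consonants; and as /d/ after other voiced sounds.
So -ed on *type* is pronounced /t/.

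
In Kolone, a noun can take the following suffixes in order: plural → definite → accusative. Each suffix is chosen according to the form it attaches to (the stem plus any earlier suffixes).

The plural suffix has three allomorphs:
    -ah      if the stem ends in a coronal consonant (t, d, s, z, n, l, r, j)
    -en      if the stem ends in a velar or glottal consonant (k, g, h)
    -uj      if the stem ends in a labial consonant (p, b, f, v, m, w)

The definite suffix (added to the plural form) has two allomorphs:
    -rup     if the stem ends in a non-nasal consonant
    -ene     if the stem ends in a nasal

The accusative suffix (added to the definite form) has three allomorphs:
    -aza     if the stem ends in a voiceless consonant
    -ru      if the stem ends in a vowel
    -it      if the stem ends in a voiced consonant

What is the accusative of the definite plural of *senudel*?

The final consonant of *senudel* is /l/, which is coronal, so the plural suffix is -ah, giving *senudelah*.
Since the final consonant of the plural form *senudelah* is /h/ (non-nasal), it takes -rup, giving *senudelahrup*.
The definite form *senudelahrup*: final sound = /p/, a voiceless consonant → -aza → *senudelahrupaza*.

senudelahrupaza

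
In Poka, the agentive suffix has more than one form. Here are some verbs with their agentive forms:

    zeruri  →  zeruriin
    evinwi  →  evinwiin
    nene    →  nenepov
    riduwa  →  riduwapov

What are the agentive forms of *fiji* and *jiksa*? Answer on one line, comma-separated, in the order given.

fijiin, jiksapov

The pattern is height harmony: -in when the last vowel of the stem is a high vowel (*zeruri*, *evinwi*); -pov when the last vowel of the stem is a non-high vowel (*nene*, *riduwa*).
Since the last vowel of *fiji* is /i/ (a high vowel), it takes -in, giving *fijiin*.
*jiksa* — last vowel /a/ (a non-high vowel) → -pov → *jiksapov*.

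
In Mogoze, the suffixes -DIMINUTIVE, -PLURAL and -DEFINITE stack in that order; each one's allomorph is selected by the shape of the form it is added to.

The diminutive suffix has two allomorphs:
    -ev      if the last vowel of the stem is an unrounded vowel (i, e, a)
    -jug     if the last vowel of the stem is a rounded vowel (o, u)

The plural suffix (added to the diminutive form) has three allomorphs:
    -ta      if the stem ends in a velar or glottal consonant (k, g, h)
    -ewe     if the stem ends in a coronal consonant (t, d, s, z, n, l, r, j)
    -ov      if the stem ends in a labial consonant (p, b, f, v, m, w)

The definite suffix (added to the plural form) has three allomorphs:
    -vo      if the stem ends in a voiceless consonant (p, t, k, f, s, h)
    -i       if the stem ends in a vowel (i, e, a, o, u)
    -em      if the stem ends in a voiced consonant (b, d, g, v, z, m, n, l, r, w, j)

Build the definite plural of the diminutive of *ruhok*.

ruhokjugtai

*ruhok* — last vowel /o/ (a rounded vowel) → -jug → *ruhokjug*.
The diminutive form *ruhokjug*: final consonant = /g/, velar/glottal → -ta → *ruhokjugta*.
The plural form *ruhokjugta*: final sound = /a/, a vowel → -i → *ruhokjugtai*.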